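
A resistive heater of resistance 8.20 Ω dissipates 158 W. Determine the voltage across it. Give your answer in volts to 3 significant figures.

36.0 V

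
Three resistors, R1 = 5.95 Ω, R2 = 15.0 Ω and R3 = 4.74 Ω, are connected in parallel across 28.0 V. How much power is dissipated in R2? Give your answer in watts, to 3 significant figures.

Every branch has 28.0 V across it, so for R2 the power is simply V²/R.
P_R2 = V² / R2 = (28.0)² / 15.0 Ω = 52.27 W

52.3 W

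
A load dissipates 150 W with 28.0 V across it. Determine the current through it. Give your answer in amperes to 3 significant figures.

Inverting the appropriate power form: I = P / V.
I = 150 / 28.0 = 5.357 A

5.36 A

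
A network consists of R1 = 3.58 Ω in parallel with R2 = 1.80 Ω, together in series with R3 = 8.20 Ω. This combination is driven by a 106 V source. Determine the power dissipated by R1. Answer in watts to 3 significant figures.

51.0 W

First find R_p for the parallel pair, then treat R_p + R3 as a series loop.
R_p = (3.58×1.80)/(3.58+1.80) = 1.198 Ω
R_total = R_p + 8.20 = 1.198 + 8.20 = 9.398 Ω
I = V / R_total = 106 / 9.398 = 11.28 A
Voltage across the parallel pair: V_p = I × R_p = 11.28 × 1.198 = 13.51 V
R1 sits across V_p; its power is V_p²/R.
P_R1 = (13.51)² / 3.58 = 50.98 W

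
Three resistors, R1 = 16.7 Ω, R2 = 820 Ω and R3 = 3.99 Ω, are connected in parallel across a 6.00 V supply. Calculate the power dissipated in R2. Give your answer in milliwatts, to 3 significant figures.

R2 sits directly across the source, so P = V²/R with V = 6.00 V.
P_R2 = V² / R2 = (6.00)² / 820 Ω = 0.04390 W

43.9 mW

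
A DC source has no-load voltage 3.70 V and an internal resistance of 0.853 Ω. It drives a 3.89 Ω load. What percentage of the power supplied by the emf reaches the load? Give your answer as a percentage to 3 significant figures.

82.0 %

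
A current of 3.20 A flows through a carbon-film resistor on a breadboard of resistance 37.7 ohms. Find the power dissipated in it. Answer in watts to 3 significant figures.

386 W

Knowing I and R, the power is just I²R — no need to find V first.
P = (3.200 A)² × 37.7 Ω = 386.0 W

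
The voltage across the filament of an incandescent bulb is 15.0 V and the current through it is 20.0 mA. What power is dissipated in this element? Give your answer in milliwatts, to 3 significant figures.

300 mW

V and I are known directly — P = V I, no intermediate step needed.
P = 15.0 V × 0.02000 A = 0.3000 W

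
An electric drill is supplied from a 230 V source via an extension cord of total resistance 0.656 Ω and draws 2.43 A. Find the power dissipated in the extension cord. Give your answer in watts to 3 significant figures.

The extension cord and load are in series, so the same current flows in both; the loss is I²R_line.
The extension cord carries the full 2.43 A.
P_line = I² R_line = (2.430)² × 0.656 = 3.874 W

3.87 W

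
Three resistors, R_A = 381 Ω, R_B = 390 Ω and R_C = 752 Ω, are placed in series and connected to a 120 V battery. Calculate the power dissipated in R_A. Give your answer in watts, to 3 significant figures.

Every series element carries the same I. Get I from the total resistance, then P = I² × R_A.
R_total = 381 + 390 + 752 = 1523 Ω
I = V / R_total = 120 / 1523 = 0.07879 A
P_R_A = I² × R_A = (0.07879)² × 381 = 2.365 W

2.37 W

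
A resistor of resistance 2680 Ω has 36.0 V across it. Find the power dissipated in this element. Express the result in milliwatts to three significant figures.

With V across and R both known, P = V²/R gives the dissipation directly.
P = (36.0 V)² / 2680 Ω = 0.4836 W

484 mW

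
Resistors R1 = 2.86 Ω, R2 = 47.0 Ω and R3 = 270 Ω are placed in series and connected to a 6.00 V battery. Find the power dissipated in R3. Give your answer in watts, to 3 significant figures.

0.0950 W

The current is common to all series resistors; compute it, then apply P = I²R for the target.
R_total = 2.86 + 47.0 + 270 = 319.9 Ω
I = V / R_total = 6.00 / 319.9 = 0.01876 A
P_R3 = I² × R3 = (0.01876)² × 270 = 0.09500 W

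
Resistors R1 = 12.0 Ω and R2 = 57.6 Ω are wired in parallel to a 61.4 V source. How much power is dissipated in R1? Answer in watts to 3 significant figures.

Each parallel branch sees the full supply voltage, so P = V²/R applies directly to the target branch.
P_R1 = V² / R1 = (61.4)² / 12.0 Ω = 314.2 W

314 W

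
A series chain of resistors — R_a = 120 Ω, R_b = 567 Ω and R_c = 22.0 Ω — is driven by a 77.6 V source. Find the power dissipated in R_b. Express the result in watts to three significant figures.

In a series string the same current flows through every resistor — find that current, then P = I²R for the one we want.
R_total = 120 + 567 + 22.0 = 709.0 Ω
I = V / R_total = 77.6 / 709.0 = 0.1094 A
P_R_b = I² × R_b = (0.1094)² × 567 = 6.792 W

6.79 W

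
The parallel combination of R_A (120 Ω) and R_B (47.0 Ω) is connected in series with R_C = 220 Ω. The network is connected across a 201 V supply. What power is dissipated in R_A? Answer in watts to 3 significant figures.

5.96 W

Reduce the parallel combination to a single R_p; the circuit then becomes R_p in series with the remaining resistor.
R_p = (120×47.0)/(120+47.0) = 33.77 Ω
R_total = R_p + 220 = 33.77 + 220 = 253.8 Ω
I = V / R_total = 201 / 253.8 = 0.7920 A
Voltage across the parallel pair: V_p = I × R_p = 0.7920 × 33.77 = 26.75 V
R_A has V_p across it, so P = V_p²/R_A.
P_R_A = (26.75)² / 120 = 5.963 W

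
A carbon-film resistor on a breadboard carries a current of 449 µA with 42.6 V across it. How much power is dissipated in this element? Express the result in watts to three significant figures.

0.0191 W

Since both terminal voltage and current are stated, P = V I gives the power in one step.
P = 42.6 V × 0.0004490 A = 0.01913 W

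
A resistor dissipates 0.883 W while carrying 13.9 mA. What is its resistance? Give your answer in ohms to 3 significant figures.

Inverting the appropriate power form: R = P / I².
R = 0.883 / (0.01390)² = 4570 Ω

4570 Ω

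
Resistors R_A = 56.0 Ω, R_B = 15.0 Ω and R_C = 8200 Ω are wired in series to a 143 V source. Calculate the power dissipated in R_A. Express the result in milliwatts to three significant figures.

16.7 mW

Since the resistors are in series they all carry the loop current I = V/R_total; the power in any one is I²R.
R_total = 56.0 + 15.0 + 8200 = 8271 Ω
I = V / R_total = 143 / 8271 = 0.01729 A
P_R_A = I² × R_A = (0.01729)² × 56.0 = 0.01674 W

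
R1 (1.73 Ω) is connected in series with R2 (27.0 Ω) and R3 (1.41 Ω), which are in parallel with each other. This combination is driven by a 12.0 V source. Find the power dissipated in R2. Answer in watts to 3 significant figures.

1.02 W

Collapse R2‖R3 to a single equivalent, reducing the network to two series elements.
R_p = (27.0×1.41)/(27.0+1.41) = 1.340 Ω
R_total = 1.73 + 1.340 = 3.070 Ω
I = V / R_total = 12.0 / 3.070 = 3.909 A
Voltage across the parallel pair: V_p = I × R_p = 3.909 × 1.340 = 5.238 V
R2 is across V_p, so use P = V²/R for that branch.
P_R2 = (5.238)² / 27.0 = 1.016 W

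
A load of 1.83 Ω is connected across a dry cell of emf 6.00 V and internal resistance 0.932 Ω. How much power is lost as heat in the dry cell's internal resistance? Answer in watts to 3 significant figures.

4.40 W

Internal loss is I²r, with I set by the total series resistance r+R.
I = ε / (r + R) = 6.00 / (0.932 + 1.83) = 2.172 A
P_int = I² r = (2.172)² × 0.932 = 4.398 W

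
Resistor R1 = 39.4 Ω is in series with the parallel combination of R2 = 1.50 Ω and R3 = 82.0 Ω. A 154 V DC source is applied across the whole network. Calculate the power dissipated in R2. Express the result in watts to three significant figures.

20.5 W

Collapse R2‖R3 to a single equivalent, reducing the network to two series elements.
R_p = (1.50×82.0)/(1.50+82.0) = 1.473 Ω
R_total = 39.4 + 1.473 = 40.87 Ω
I = V / R_total = 154 / 40.87 = 3.768 A
Voltage across the parallel pair: V_p = I × R_p = 3.768 × 1.473 = 5.550 V
R2 is across V_p, so use P = V²/R for that branch.
P_R2 = (5.550)² / 1.50 = 20.54 W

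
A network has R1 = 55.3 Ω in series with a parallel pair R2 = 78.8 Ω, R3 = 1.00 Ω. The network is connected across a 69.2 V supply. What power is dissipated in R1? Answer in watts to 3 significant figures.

Replace R2 and R3 with their parallel equivalent so the circuit becomes R1 in series with R_p.
R_p = (78.8×1.00)/(78.8+1.00) = 0.9875 Ω
R_total = 55.3 + 0.9875 = 56.29 Ω
I = V / R_total = 69.2 / 56.29 = 1.229 A
R1 carries the full series current, so P = I²R.
P_R1 = (1.229)² × 55.3 = 83.58 W

83.6 W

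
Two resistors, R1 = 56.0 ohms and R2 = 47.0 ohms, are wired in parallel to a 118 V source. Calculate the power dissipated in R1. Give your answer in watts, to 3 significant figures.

249 W

Every branch has 118 V across it, so for R1 the power is simply V²/R.
P_R1 = V² / R1 = (118)² / 56.0 Ω = 248.6 W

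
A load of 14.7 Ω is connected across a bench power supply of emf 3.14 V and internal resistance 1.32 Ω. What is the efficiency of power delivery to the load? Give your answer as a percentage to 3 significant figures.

The source delivers εI, of which I²R reaches the load and I²r is lost; since I is common, η = R/(R+r).
η = R / (R + r) = 14.7 / (14.7 + 1.32) = 0.9176

91.8 %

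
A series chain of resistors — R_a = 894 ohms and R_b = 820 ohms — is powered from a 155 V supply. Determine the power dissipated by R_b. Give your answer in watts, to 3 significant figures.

Series elements share the same current, so find I first, then use P = I²R.
R_total = 894 + 820 = 1714 Ω
I = V / R_total = 155 / 1714 = 0.09043 A
P_R_b = I² × R_b = (0.09043)² × 820 = 6.706 W

6.71 W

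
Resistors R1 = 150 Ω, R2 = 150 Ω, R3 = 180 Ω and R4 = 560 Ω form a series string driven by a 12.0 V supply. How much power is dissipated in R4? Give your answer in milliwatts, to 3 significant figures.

The current is common to all series resistors; compute it, then apply P = I²R for the target.
R_total = 150 + 150 + 180 + 560 = 1040 Ω
I = V / R_total = 12.0 / 1040 = 0.01154 A
P_R4 = I² × R4 = (0.01154)² × 560 = 0.07456 W

74.6 mW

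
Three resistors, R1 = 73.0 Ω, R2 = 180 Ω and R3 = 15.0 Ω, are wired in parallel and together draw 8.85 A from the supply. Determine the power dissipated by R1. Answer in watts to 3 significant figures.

Parallel branches share V, not I — compute V via R_eq, then use V²/R for the target branch.
1/R_eq = 1/73.0 + 1/180 + 1/15.0 ⇒ R_eq = 11.64 Ω
V = I_total × R_eq = 8.850 × 11.64 = 103.0 V
P_R1 = V² / R1 = (103.0)² / 73.0 = 145.3 W

145 W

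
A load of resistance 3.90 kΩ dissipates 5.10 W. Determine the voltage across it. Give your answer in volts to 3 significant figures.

Rearranging the power relation for the two known quantities gives V = √(P R).
V = √(5.10 × 3900) = 141.0 V

141 V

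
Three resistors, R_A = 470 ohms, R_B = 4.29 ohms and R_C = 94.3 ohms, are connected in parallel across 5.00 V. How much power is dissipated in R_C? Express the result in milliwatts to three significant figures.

265 mW

Every branch has 5.00 V across it, so for R_C the power is simply V²/R.
P_R_C = V² / R_C = (5.00)² / 94.3 Ω = 0.2651 W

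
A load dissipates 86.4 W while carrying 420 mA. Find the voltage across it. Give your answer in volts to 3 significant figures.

Rearranging the power relation for the two known quantities gives V = P / I.
V = 86.4 / 0.4200 = 205.7 V

206 V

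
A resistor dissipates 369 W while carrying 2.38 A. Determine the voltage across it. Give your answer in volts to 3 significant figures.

The two known quantities fix the third via V = P / I.
V = 369 / 2.380 = 155.0 V

155 V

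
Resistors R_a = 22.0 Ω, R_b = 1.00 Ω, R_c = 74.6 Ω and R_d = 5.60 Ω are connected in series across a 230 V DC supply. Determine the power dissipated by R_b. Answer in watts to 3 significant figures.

4.97 W

The current is common to all series resistors; compute it, then apply P = I²R for the target.
R_total = 22.0 + 1.00 + 74.6 + 5.60 = 103.2 Ω
I = V / R_total = 230 / 103.2 = 2.229 A
P_R_b = I² × R_b = (2.229)² × 1.00 = 4.967 W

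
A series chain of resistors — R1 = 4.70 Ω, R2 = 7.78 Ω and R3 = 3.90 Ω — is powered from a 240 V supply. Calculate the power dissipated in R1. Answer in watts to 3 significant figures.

Every series element carries the same I. Get I from the total resistance, then P = I² × R1.
R_total = 4.70 + 7.78 + 3.90 = 16.38 Ω
I = V / R_total = 240 / 16.38 = 14.65 A
P_R1 = I² × R1 = (14.65)² × 4.70 = 1009 W

1010 W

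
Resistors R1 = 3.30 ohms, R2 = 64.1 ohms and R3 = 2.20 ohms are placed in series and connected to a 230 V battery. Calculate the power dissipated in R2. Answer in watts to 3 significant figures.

700 W

Series elements share the same current, so find I first, then use P = I²R.
R_total = 3.30 + 64.1 + 2.20 = 69.60 Ω
I = V / R_total = 230 / 69.60 = 3.305 A
P_R2 = I² × R2 = (3.305)² × 64.1 = 700.0 W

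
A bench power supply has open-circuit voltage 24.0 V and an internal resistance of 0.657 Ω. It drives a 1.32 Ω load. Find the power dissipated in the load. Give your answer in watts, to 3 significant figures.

Find the circuit current first, then P = I²R for the load (series elements share I).
I = ε / (r + R) = 24.0 / (0.657 + 1.32) = 12.14 A
P_load = I² R = (12.14)² × 1.32 = 194.5 W

195 W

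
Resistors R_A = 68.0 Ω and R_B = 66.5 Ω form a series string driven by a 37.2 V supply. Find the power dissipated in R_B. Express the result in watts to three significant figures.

Every series element carries the same I. Get I from the total resistance, then P = I² × R_B.
R_total = 68.0 + 66.5 = 134.5 Ω
I = V / R_total = 37.2 / 134.5 = 0.2766 A
P_R_B = I² × R_B = (0.2766)² × 66.5 = 5.087 W

5.09 W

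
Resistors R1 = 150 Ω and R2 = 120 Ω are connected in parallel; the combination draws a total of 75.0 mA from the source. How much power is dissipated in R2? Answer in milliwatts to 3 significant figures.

208 mW

Parallel branches share V, not I — compute V via R_eq, then use V²/R for the target branch.
1/R_eq = 1/150 + 1/120 ⇒ R_eq = 66.67 Ω
V = I_total × R_eq = 0.07500 × 66.67 = 5.000 V
P_R2 = V² / R2 = (5.000)² / 120 = 0.2083 W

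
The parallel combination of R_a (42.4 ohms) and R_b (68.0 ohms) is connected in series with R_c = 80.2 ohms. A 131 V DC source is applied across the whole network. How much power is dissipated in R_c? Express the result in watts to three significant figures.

122 W

Collapse the R_a‖R_b pair into one equivalent R_p; then R_p and R_c form a series string.
R_p = (42.4×68.0)/(42.4+68.0) = 26.12 Ω
R_total = R_p + 80.2 = 26.12 + 80.2 = 106.3 Ω
I = V / R_total = 131 / 106.3 = 1.232 A
All the supply current flows through R_c; use P = I²R_c.
P_R_c = (1.232)² × 80.2 = 121.8 W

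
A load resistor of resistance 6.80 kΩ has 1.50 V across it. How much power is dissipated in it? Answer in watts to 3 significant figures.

We know the drop across the element and its resistance — P = V²/R, one step.
P = (1.50 V)² / 6800 Ω = 0.0003309 W

0.000331 W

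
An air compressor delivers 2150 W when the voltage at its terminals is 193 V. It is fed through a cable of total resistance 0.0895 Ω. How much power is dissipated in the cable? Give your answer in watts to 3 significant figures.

Line loss is just I²R for the cable — we know both I and R_line directly.
I = P / V = 2150 / 193 = 11.14 A through the cable.
P_line = I² R_line = (11.14)² × 0.0895 = 11.11 W

11.1 W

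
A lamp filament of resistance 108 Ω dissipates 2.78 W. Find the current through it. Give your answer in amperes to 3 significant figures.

0.160 A

The two known quantities fix the third via I = √(P / R).
I = √(2.78 / 108) = 0.1604 A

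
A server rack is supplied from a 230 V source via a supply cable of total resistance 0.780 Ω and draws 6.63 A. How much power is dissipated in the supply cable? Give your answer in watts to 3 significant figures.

Only the current and the line resistance are needed for the I²R loss.
The supply cable carries the full 6.63 A.
P_line = I² R_line = (6.630)² × 0.780 = 34.29 W

34.3 W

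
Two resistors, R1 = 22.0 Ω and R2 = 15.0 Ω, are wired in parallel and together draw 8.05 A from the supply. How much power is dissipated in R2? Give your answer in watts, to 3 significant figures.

344 W

We need the common branch voltage; get it from I_total × R_eq, then P = V²/R for the branch.
1/R_eq = 1/22.0 + 1/15.0 ⇒ R_eq = 8.919 Ω
V = I_total × R_eq = 8.050 × 8.919 = 71.80 V
P_R2 = V² / R2 = (71.80)² / 15.0 = 343.7 W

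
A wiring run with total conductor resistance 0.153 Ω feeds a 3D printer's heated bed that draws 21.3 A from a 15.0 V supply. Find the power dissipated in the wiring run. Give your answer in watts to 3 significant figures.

The wiring run and load are in series, so the same current flows in both; the loss is I²R_line.
The wiring run carries the full 21.3 A.
P_line = I² R_line = (21.30)² × 0.153 = 69.41 W

69.4 W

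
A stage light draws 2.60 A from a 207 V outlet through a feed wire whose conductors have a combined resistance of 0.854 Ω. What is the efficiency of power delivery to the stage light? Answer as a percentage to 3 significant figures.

98.9 %

The feed wire carries the full 2.60 A.
P_line = I² R_line = (2.600)² × 0.854 = 5.773 W
P_source = V I = 207 × 2.600 = 538.2 W; P_load = 532.4 W
η = P_load / P_source = 532.4 / 538.2 = 0.9893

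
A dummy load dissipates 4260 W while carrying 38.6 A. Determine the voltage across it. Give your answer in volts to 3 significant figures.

The two known quantities fix the third via V = P / I.
V = 4260 / 38.60 = 110.4 V

110 V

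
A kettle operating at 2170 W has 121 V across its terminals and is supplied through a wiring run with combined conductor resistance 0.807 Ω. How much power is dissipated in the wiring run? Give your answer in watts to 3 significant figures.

260 W

Only the current and the line resistance are needed for the I²R loss.
I = P / V = 2170 / 121 = 17.93 A through the wiring run.
P_line = I² R_line = (17.93)² × 0.807 = 259.6 W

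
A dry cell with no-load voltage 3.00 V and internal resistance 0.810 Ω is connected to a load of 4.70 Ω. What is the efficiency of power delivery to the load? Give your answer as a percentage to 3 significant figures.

Both r and R carry the same current, so the power split is just the resistance split: η = R/(R+r).
η = R / (R + r) = 4.70 / (4.70 + 0.810) = 0.8530

85.3 %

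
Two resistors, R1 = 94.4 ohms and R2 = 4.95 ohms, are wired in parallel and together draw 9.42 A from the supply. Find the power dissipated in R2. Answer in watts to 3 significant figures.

397 W

The branches share the same voltage, but only the total current is given — find V from the equivalent resistance first.
1/R_eq = 1/94.4 + 1/4.95 ⇒ R_eq = 4.703 Ω
V = I_total × R_eq = 9.420 × 4.703 = 44.31 V
P_R2 = V² / R2 = (44.31)² / 4.95 = 396.6 W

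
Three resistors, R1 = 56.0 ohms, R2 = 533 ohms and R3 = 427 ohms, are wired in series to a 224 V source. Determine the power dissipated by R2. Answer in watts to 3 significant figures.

In a series string the same current flows through every resistor — find that current, then P = I²R for the one we want.
R_total = 56.0 + 533 + 427 = 1016 Ω
I = V / R_total = 224 / 1016 = 0.2205 A
P_R2 = I² × R2 = (0.2205)² × 533 = 25.91 W

25.9 W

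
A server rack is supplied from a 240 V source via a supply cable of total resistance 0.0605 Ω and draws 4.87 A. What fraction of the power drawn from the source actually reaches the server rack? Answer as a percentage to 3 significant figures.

The supply cable carries the full 4.87 A.
P_line = I² R_line = (4.870)² × 0.0605 = 1.435 W
P_source = V I = 240 × 4.870 = 1169 W; P_load = 1167 W
η = P_load / P_source = 1167 / 1169 = 0.9988

99.9 %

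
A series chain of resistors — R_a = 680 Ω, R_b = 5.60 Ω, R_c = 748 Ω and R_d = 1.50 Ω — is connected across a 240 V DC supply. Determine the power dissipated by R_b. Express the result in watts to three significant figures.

Every series element carries the same I. Get I from the total resistance, then P = I² × R_b.
R_total = 680 + 5.60 + 748 + 1.50 = 1435 Ω
I = V / R_total = 240 / 1435 = 0.1672 A
P_R_b = I² × R_b = (0.1672)² × 5.60 = 0.1566 W

0.157 W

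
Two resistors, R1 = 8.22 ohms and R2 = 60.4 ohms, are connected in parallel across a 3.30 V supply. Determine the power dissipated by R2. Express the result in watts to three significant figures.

Each parallel branch sees the full supply voltage, so P = V²/R applies directly to the target branch.
P_R2 = V² / R2 = (3.30)² / 60.4 Ω = 0.1803 W

0.180 W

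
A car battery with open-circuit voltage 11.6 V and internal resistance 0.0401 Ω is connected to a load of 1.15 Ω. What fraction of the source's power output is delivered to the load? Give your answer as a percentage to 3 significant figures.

96.6 %

Both r and R carry the same current, so the power split is just the resistance split: η = R/(R+r).
η = R / (R + r) = 1.15 / (1.15 + 0.0401) = 0.9663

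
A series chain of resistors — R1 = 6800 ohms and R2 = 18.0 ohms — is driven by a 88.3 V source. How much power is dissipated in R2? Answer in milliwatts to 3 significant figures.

3.02 mW

Since the resistors are in series they all carry the loop current I = V/R_total; the power in any one is I²R.
R_total = 6800 + 18.0 = 6818 Ω
I = V / R_total = 88.3 / 6818 = 0.01295 A
P_R2 = I² × R2 = (0.01295)² × 18.0 = 0.003019 W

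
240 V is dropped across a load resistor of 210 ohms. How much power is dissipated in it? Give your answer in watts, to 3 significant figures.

274 W

We know the drop across the element and its resistance — P = V²/R, one step.
P = (240 V)² / 210 Ω = 274.3 W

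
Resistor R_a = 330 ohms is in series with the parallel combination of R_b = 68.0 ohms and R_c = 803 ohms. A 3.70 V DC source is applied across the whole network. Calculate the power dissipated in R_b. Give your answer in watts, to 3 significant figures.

0.00513 W

First combine the parallel branches into one equivalent R_p, then R_a + R_p is a series pair.
R_p = (68.0×803)/(68.0+803) = 62.69 Ω
R_total = 330 + 62.69 = 392.7 Ω
I = V / R_total = 3.70 / 392.7 = 0.009422 A
Voltage across the parallel pair: V_p = I × R_p = 0.009422 × 62.69 = 0.5907 V
R_b sees V_p directly, so P = V_p² / R_b.
P_R_b = (0.5907)² / 68.0 = 0.005131 W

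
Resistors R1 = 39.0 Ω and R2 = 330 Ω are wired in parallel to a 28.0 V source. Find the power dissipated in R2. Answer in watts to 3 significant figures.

2.38 W

Every branch has 28.0 V across it, so for R2 the power is simply V²/R.
P_R2 = V² / R2 = (28.0)² / 330 Ω = 2.376 W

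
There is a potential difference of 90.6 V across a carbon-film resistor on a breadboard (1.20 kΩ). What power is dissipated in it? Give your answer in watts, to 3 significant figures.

V and R are stated; P = V²/R avoids computing the current.
P = (90.6 V)² / 1200 Ω = 6.840 W

6.84 W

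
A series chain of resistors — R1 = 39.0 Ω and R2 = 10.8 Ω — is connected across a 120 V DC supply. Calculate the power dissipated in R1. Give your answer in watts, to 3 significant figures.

Every series element carries the same I. Get I from the total resistance, then P = I² × R1.
R_total = 39.0 + 10.8 = 49.80 Ω
I = V / R_total = 120 / 49.80 = 2.410 A
P_R1 = I² × R1 = (2.410)² × 39.0 = 226.4 W

226 W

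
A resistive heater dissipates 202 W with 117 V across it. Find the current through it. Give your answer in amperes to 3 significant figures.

1.73 A

From P = V I = I²R = V²/R, with the two given quantities we get I = P / V.
I = 202 / 117 = 1.726 A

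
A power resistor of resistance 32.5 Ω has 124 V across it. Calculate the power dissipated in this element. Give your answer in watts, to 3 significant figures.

473 W

We know the drop across the element and its resistance — P = V²/R, one step.
P = (124 V)² / 32.5 Ω = 473.1 W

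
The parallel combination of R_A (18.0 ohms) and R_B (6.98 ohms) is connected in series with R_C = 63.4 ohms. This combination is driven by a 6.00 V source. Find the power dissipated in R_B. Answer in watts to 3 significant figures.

0.0279 W

Combine R_A and R_B into their parallel equivalent first, reducing the network to two series resistors.
R_p = (18.0×6.98)/(18.0+6.98) = 5.030 Ω
R_total = R_p + 63.4 = 5.030 + 63.4 = 68.43 Ω
I = V / R_total = 6.00 / 68.43 = 0.08768 A
Voltage across the parallel pair: V_p = I × R_p = 0.08768 × 5.030 = 0.4410 V
R_B sits across V_p; its power is V_p²/R.
P_R_B = (0.4410)² / 6.98 = 0.02786 W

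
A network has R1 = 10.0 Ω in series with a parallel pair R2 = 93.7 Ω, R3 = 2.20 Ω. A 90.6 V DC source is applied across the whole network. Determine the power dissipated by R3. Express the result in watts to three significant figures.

Reduce the parallel pair to R_p first; the network is then a simple series string.
R_p = (93.7×2.20)/(93.7+2.20) = 2.150 Ω
R_total = 10.0 + 2.150 = 12.15 Ω
I = V / R_total = 90.6 / 12.15 = 7.457 A
Voltage across the parallel pair: V_p = I × R_p = 7.457 × 2.150 = 16.03 V
R3 is across V_p, so use P = V²/R for that branch.
P_R3 = (16.03)² / 2.20 = 116.8 W

117 W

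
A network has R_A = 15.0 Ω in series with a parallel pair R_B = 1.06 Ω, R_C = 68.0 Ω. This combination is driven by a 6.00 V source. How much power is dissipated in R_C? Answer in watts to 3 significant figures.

First combine the parallel branches into one equivalent R_p, then R_A + R_p is a series pair.
R_p = (1.06×68.0)/(1.06+68.0) = 1.044 Ω
R_total = 15.0 + 1.044 = 16.04 Ω
I = V / R_total = 6.00 / 16.04 = 0.3740 A
Voltage across the parallel pair: V_p = I × R_p = 0.3740 × 1.044 = 0.3903 V
R_C sees V_p directly, so P = V_p² / R_C.
P_R_C = (0.3903)² / 68.0 = 0.002241 W

0.00224 W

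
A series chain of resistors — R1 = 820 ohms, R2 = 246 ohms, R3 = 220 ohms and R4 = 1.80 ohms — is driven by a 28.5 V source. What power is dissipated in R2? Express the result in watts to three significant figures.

0.120 W

Since the resistors are in series they all carry the loop current I = V/R_total; the power in any one is I²R.
R_total = 820 + 246 + 220 + 1.80 = 1288 Ω
I = V / R_total = 28.5 / 1288 = 0.02213 A
P_R2 = I² × R2 = (0.02213)² × 246 = 0.1205 W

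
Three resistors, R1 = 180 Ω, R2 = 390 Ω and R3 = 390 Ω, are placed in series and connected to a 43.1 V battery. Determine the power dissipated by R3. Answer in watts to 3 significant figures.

0.786 W

Since the resistors are in series they all carry the loop current I = V/R_total; the power in any one is I²R.
R_total = 180 + 390 + 390 = 960.0 Ω
I = V / R_total = 43.1 / 960.0 = 0.04490 A
P_R3 = I² × R3 = (0.04490)² × 390 = 0.7861 W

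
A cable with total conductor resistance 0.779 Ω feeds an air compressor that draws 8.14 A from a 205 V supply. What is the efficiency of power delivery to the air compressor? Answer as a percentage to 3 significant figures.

The cable carries the full 8.14 A.
P_line = I² R_line = (8.140)² × 0.779 = 51.62 W
P_source = V I = 205 × 8.140 = 1669 W; P_load = 1617 W
η = P_load / P_source = 1617 / 1669 = 0.9691

96.9 %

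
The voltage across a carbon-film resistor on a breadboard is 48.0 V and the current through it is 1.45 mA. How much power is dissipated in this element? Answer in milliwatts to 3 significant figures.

Since both terminal voltage and current are stated, P = V I gives the power in one step.
P = 48.0 V × 0.001450 A = 0.06960 W

69.6 mW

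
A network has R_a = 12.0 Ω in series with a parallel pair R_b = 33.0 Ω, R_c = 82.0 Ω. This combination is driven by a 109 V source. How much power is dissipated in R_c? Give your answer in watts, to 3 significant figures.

Collapse R_b‖R_c to a single equivalent, reducing the network to two series elements.
R_p = (33.0×82.0)/(33.0+82.0) = 23.53 Ω
R_total = 12.0 + 23.53 = 35.53 Ω
I = V / R_total = 109 / 35.53 = 3.068 A
Voltage across the parallel pair: V_p = I × R_p = 3.068 × 23.53 = 72.19 V
With V_p across R_c, its power is V_p²/R_c.
P_R_c = (72.19)² / 82.0 = 63.55 W

63.5 W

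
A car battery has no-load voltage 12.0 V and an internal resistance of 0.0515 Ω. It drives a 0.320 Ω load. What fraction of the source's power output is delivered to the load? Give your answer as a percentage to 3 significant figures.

86.1 %

Efficiency is P_load / P_total. With a series r and R sharing the same I, P = I²R for each, so η = R/(R+r).
η = R / (R + r) = 0.320 / (0.320 + 0.0515) = 0.8614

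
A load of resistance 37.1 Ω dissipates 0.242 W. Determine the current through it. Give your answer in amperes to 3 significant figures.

The two known quantities fix the third via I = √(P / R).
I = √(0.242 / 37.1) = 0.08076 A

0.0808 A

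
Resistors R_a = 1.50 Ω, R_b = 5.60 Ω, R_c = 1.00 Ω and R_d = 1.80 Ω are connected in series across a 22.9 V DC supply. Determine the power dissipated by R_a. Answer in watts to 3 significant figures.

Since the resistors are in series they all carry the loop current I = V/R_total; the power in any one is I²R.
R_total = 1.50 + 5.60 + 1.00 + 1.80 = 9.900 Ω
I = V / R_total = 22.9 / 9.900 = 2.313 A
P_R_a = I² × R_a = (2.313)² × 1.50 = 8.026 W

8.03 W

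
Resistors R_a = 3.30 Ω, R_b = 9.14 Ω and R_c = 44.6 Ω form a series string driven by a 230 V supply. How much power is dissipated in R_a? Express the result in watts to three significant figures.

53.7 W

In a series string the same current flows through every resistor — find that current, then P = I²R for the one we want.
R_total = 3.30 + 9.14 + 44.6 = 57.04 Ω
I = V / R_total = 230 / 57.04 = 4.032 A
P_R_a = I² × R_a = (4.032)² × 3.30 = 53.66 W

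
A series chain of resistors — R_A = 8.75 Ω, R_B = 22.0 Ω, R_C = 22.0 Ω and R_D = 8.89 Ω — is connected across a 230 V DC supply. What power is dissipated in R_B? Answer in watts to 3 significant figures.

306 W

In a series string the same current flows through every resistor — find that current, then P = I²R for the one we want.
R_total = 8.75 + 22.0 + 22.0 + 8.89 = 61.64 Ω
I = V / R_total = 230 / 61.64 = 3.731 A
P_R_B = I² × R_B = (3.731)² × 22.0 = 306.3 W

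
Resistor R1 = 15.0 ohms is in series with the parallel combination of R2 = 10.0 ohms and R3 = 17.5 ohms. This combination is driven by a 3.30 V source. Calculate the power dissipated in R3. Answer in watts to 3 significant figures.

Replace R2 and R3 with their parallel equivalent so the circuit becomes R1 in series with R_p.
R_p = (10.0×17.5)/(10.0+17.5) = 6.364 Ω
R_total = 15.0 + 6.364 = 21.36 Ω
I = V / R_total = 3.30 / 21.36 = 0.1545 A
Voltage across the parallel pair: V_p = I × R_p = 0.1545 × 6.364 = 0.9830 V
R3 is across V_p, so use P = V²/R for that branch.
P_R3 = (0.9830)² / 17.5 = 0.05521 W

0.0552 W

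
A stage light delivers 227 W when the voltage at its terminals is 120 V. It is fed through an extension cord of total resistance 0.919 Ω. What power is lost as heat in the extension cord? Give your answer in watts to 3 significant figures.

Only the current and the line resistance are needed for the I²R loss.
I = P / V = 227 / 120 = 1.892 A through the extension cord.
P_line = I² R_line = (1.892)² × 0.919 = 3.289 W

3.29 W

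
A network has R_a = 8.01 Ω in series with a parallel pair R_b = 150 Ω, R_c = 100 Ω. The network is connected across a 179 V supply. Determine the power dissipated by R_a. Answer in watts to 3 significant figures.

Replace R_b and R_c with their parallel equivalent so the circuit becomes R_a in series with R_p.
R_p = (150×100)/(150+100) = 60.00 Ω
R_total = 8.01 + 60.00 = 68.01 Ω
I = V / R_total = 179 / 68.01 = 2.632 A
R_a carries the full series current, so P = I²R.
P_R_a = (2.632)² × 8.01 = 55.49 W

55.5 W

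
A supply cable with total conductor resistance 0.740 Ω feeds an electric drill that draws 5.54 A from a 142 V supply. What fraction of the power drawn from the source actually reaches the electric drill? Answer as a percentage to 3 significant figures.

The supply cable carries the full 5.54 A.
P_line = I² R_line = (5.540)² × 0.740 = 22.71 W
P_source = V I = 142 × 5.540 = 786.7 W; P_load = 764.0 W
η = P_load / P_source = 764.0 / 786.7 = 0.9711

97.1 %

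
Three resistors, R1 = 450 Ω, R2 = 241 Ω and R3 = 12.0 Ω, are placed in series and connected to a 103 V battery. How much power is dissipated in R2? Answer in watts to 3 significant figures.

In a series string the same current flows through every resistor — find that current, then P = I²R for the one we want.
R_total = 450 + 241 + 12.0 = 703.0 Ω
I = V / R_total = 103 / 703.0 = 0.1465 A
P_R2 = I² × R2 = (0.1465)² × 241 = 5.173 W

5.17 W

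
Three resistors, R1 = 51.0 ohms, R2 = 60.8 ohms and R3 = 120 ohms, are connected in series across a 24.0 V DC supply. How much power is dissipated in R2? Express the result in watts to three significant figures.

Since the resistors are in series they all carry the loop current I = V/R_total; the power in any one is I²R.
R_total = 51.0 + 60.8 + 120 = 231.8 Ω
I = V / R_total = 24.0 / 231.8 = 0.1035 A
P_R2 = I² × R2 = (0.1035)² × 60.8 = 0.6518 W

0.652 W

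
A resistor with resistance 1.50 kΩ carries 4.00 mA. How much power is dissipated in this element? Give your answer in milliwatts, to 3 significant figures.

The current through and the resistance of the element are both given; use P = I²R.
P = (0.004000 A)² × 1500 Ω = 0.02400 W

24.0 mW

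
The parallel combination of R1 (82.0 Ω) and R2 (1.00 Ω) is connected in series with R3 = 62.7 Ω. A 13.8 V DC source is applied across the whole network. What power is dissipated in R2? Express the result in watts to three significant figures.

0.0458 W

Reduce the parallel combination to a single R_p; the circuit then becomes R_p in series with the remaining resistor.
R_p = (82.0×1.00)/(82.0+1.00) = 0.9880 Ω
R_total = R_p + 62.7 = 0.9880 + 62.7 = 63.69 Ω
I = V / R_total = 13.8 / 63.69 = 0.2167 A
Voltage across the parallel pair: V_p = I × R_p = 0.2167 × 0.9880 = 0.2141 V
R2 has V_p across it, so P = V_p²/R2.
P_R2 = (0.2141)² / 1.00 = 0.04583 W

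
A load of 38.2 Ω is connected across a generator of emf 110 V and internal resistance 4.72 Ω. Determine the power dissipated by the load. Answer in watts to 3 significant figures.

251 W

Find the circuit current first, then P = I²R for the load (series elements share I).
I = ε / (r + R) = 110 / (4.72 + 38.2) = 2.563 A
P_load = I² R = (2.563)² × 38.2 = 250.9 W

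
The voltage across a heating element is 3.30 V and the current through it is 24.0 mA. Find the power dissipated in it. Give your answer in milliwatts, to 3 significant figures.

79.2 mW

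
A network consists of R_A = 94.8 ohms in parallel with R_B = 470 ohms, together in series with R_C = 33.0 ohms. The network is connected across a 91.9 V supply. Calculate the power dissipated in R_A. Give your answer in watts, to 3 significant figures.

44.3 W

Collapse the R_A‖R_B pair into one equivalent R_p; then R_p and R_C form a series string.
R_p = (94.8×470)/(94.8+470) = 78.89 Ω
R_total = R_p + 33.0 = 78.89 + 33.0 = 111.9 Ω
I = V / R_total = 91.9 / 111.9 = 0.8214 A
Voltage across the parallel pair: V_p = I × R_p = 0.8214 × 78.89 = 64.80 V
R_A has V_p across it, so P = V_p²/R_A.
P_R_A = (64.80)² / 94.8 = 44.29 W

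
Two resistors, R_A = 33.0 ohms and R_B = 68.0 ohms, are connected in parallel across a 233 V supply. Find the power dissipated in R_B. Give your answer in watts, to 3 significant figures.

798 W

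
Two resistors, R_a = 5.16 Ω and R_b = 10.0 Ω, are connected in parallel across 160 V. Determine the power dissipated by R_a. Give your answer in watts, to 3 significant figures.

4960 W

Every branch has 160 V across it, so for R_a the power is simply V²/R.
P_R_a = V² / R_a = (160)² / 5.16 Ω = 4961 W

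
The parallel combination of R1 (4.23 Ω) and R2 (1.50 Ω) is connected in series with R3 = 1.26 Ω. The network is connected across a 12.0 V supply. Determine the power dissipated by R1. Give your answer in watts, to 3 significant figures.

Collapse the R1‖R2 pair into one equivalent R_p; then R_p and R3 form a series string.
R_p = (4.23×1.50)/(4.23+1.50) = 1.107 Ω
R_total = R_p + 1.26 = 1.107 + 1.26 = 2.367 Ω
I = V / R_total = 12.0 / 2.367 = 5.069 A
Voltage across the parallel pair: V_p = I × R_p = 5.069 × 1.107 = 5.613 V
R1 has V_p across it, so P = V_p²/R1.
P_R1 = (5.613)² / 4.23 = 7.448 W

7.45 W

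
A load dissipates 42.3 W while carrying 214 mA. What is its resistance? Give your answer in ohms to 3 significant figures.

924 Ω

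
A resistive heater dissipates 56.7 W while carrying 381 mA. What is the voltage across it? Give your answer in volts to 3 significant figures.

149 V

The two known quantities fix the third via V = P / I.
V = 56.7 / 0.3810 = 148.8 V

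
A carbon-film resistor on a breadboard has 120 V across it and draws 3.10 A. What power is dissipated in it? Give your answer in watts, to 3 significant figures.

372 W

Both the voltage across and the current through the element are known, so P = V I applies directly.
P = 120 V × 3.100 A = 372.0 W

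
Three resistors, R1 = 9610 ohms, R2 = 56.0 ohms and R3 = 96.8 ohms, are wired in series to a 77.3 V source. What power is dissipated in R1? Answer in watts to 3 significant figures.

In a series string the same current flows through every resistor — find that current, then P = I²R for the one we want.
R_total = 9610 + 56.0 + 96.8 = 9763 Ω
I = V / R_total = 77.3 / 9763 = 0.007918 A
P_R1 = I² × R1 = (0.007918)² × 9610 = 0.6025 W

0.602 W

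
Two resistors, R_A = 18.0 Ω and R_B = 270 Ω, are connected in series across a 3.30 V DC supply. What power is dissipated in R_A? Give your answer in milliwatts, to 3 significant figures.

Since the resistors are in series they all carry the loop current I = V/R_total; the power in any one is I²R.
R_total = 18.0 + 270 = 288.0 Ω
I = V / R_total = 3.30 / 288.0 = 0.01146 A
P_R_A = I² × R_A = (0.01146)² × 18.0 = 0.002363 W

2.36 mW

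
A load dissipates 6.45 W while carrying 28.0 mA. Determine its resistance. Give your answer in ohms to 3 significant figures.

The two known quantities fix the third via R = P / I².
R = 6.45 / (0.02800)² = 8227 Ω

8230 Ω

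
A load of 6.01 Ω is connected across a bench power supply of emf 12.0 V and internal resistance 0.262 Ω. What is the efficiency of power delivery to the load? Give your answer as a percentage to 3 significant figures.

95.8 %

η = P_load/(P_load+P_int) = I²R/(I²R+I²r) = R/(R+r) — the I² cancels for series elements.
η = R / (R + r) = 6.01 / (6.01 + 0.262) = 0.9582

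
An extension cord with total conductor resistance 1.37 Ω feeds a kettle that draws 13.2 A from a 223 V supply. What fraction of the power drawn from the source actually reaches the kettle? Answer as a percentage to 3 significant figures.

The extension cord carries the full 13.2 A.
P_line = I² R_line = (13.20)² × 1.37 = 238.7 W
P_source = V I = 223 × 13.20 = 2944 W; P_load = 2705 W
η = P_load / P_source = 2705 / 2944 = 0.9189

91.9 %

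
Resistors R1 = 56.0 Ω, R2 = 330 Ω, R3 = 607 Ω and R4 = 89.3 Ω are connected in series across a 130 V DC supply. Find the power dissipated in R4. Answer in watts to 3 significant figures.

1.29 W

Every series element carries the same I. Get I from the total resistance, then P = I² × R4.
R_total = 56.0 + 330 + 607 + 89.3 = 1082 Ω
I = V / R_total = 130 / 1082 = 0.1201 A
P_R4 = I² × R4 = (0.1201)² × 89.3 = 1.288 W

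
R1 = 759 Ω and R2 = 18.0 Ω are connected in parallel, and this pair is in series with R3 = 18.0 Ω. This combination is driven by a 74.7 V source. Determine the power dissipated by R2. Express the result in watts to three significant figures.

75.7 W

Reduce the parallel combination to a single R_p; the circuit then becomes R_p in series with the remaining resistor.
R_p = (759×18.0)/(759+18.0) = 17.58 Ω
R_total = R_p + 18.0 = 17.58 + 18.0 = 35.58 Ω
I = V / R_total = 74.7 / 35.58 = 2.099 A
Voltage across the parallel pair: V_p = I × R_p = 2.099 × 17.58 = 36.91 V
Use P = V²/R for R2 with V = V_p.
P_R2 = (36.91)² / 18.0 = 75.70 W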